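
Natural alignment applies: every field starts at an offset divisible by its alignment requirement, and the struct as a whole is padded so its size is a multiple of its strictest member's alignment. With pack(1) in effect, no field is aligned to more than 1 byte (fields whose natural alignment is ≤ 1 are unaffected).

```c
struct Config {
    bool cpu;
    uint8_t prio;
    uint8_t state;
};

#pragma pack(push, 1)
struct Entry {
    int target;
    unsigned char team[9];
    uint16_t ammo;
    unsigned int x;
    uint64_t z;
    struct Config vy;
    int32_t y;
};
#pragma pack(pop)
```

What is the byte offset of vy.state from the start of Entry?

29

Config: @0: cpu [1B, align 1] → 1; @1: prio [1B, align 1] → 2; @2: state [1B, align 1] → 3; size 3, align 1
@0: target [4B, align 1] → 4
@4: team [9B, align 1] → 13
@13: ammo [2B, align 1] → 15
@15: x [4B, align 1] → 19
@19: z [8B, align 1] → 27
@27: vy [3B, align 1] → 30
within Config: state at 2
27 + 2 = 29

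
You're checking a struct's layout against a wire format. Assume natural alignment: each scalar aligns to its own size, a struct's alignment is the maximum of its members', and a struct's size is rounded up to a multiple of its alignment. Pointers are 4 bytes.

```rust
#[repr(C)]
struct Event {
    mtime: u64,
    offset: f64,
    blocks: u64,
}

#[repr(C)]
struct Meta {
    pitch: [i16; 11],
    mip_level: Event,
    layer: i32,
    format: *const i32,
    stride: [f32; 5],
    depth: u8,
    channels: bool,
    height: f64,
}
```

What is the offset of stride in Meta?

56

Event: mtime at 0 (size 8, align 8) → ends 8; offset at 8 (size 8, align 8) → ends 16; blocks at 16 (size 8, align 8) → ends 24; total 24 bytes, alignment 8
pitch at 0 (size 22, align 2) → ends 22
pad 2 to align 8 for mip_level
mip_level at 24 (size 24, align 8) → ends 48
layer at 48 (size 4, align 4) → ends 52
format at 52 (size 4, align 4) → ends 56
stride at 56 (size 20, align 4) → ends 76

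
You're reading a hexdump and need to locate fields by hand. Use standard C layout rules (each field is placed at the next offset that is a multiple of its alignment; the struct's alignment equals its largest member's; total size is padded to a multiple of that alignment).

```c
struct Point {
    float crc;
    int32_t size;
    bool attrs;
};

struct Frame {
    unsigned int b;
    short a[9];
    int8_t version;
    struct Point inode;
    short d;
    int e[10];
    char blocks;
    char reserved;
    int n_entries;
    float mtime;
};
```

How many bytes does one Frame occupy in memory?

Point: crc at 0 (size 4, align 4) → ends 4; size at 4 (size 4, align 4) → ends 8; attrs at 8 (size 1, align 1) → ends 9; tail pad 3 to reach multiple of 4; total 12 bytes, alignment 4
b at 0 (size 4, align 4) → ends 4
a at 4 (size 18, align 2) → ends 22
version at 22 (size 1, align 1) → ends 23
pad 1 to align 4 for inode
inode at 24 (size 12, align 4) → ends 36
d at 36 (size 2, align 2) → ends 38
pad 2 to align 4 for e
e at 40 (size 40, align 4) → ends 80
blocks at 80 (size 1, align 1) → ends 81
reserved at 81 (size 1, align 1) → ends 82
pad 2 to align 4 for n_entries
n_entries at 84 (size 4, align 4) → ends 88
mtime at 88 (size 4, align 4) → ends 92
total 92 bytes, alignment 4

92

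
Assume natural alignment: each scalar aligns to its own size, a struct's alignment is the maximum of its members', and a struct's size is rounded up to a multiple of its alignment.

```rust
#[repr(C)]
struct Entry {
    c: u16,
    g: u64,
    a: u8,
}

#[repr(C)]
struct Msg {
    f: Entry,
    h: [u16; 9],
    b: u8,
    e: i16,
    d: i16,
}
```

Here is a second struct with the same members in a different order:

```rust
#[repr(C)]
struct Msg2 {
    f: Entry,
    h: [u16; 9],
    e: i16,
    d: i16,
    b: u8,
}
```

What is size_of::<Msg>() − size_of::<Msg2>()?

0

Entry: 0..2  c  (2B, 2-aligned); 2..8  -- padding (6B); 8..16  g  (8B, 8-aligned); 16..17  a  (1B, 1-aligned); 17..24  -- tail padding (7B); sizeof = 24, alignof = 8
0..24  f  (24B, 8-aligned)
24..42  h  (18B, 2-aligned)
42..43  b  (1B, 1-aligned)
43..44  -- padding (1B)
44..46  e  (2B, 2-aligned)
46..48  d  (2B, 2-aligned)
sizeof = 48, alignof = 8
— Msg2 —
0..24  f  (24B, 8-aligned)
24..42  h  (18B, 2-aligned)
42..44  e  (2B, 2-aligned)
44..46  d  (2B, 2-aligned)
46..47  b  (1B, 1-aligned)
47..48  -- tail padding (1B)
sizeof = 48, alignof = 8
48 − 48 = 0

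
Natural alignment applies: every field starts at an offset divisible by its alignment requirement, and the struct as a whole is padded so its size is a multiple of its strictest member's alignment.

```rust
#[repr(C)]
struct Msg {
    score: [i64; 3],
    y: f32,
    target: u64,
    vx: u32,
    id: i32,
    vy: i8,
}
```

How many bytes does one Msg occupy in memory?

score at 0 (size 24, align 8) → ends 24
y at 24 (size 4, align 4) → ends 28
pad 4 to align 8 for target
target at 32 (size 8, align 8) → ends 40
vx at 40 (size 4, align 4) → ends 44
id at 44 (size 4, align 4) → ends 48
vy at 48 (size 1, align 1) → ends 49
tail pad 7 to reach multiple of 8
total 56 bytes, alignment 8

56 bytes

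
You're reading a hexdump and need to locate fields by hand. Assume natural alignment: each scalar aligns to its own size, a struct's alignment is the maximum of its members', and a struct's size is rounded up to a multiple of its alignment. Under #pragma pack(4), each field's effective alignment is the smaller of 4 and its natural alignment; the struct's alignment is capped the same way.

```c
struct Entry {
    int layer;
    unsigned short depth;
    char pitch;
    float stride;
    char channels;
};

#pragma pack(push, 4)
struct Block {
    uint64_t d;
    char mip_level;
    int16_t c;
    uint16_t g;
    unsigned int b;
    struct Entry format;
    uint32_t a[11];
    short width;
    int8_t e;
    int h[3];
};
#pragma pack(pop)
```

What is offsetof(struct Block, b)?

16

Entry: 0..4  layer  (4B, 4-aligned); 4..6  depth  (2B, 2-aligned); 6..7  pitch  (1B, 1-aligned); 7..8  -- padding (1B); 8..12  stride  (4B, 4-aligned); 12..13  channels  (1B, 1-aligned); 13..16  -- tail padding (3B); sizeof = 16, alignof = 4
0..8  d  (8B, 4-aligned)
8..9  mip_level  (1B, 1-aligned)
9..10  -- padding (1B)
10..12  c  (2B, 2-aligned)
12..14  g  (2B, 2-aligned)
14..16  -- padding (2B)
16..20  b  (4B, 4-aligned)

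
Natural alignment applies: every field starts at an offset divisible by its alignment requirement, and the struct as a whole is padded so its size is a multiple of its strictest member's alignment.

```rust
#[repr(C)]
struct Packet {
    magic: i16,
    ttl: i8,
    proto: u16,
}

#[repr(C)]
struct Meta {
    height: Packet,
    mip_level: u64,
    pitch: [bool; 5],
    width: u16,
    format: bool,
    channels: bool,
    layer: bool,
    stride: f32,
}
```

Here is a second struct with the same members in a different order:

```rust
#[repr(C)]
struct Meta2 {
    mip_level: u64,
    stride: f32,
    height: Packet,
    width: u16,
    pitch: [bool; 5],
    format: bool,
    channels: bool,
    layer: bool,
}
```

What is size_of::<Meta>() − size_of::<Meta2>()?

0

Packet: 0..2  magic  (2B, 2-aligned); 2..3  ttl  (1B, 1-aligned); 3..4  -- padding (1B); 4..6  proto  (2B, 2-aligned); sizeof = 6, alignof = 2
0..6  height  (6B, 2-aligned)
6..8  -- padding (2B)
8..16  mip_level  (8B, 8-aligned)
16..21  pitch  (5B, 1-aligned)
21..22  -- padding (1B)
22..24  width  (2B, 2-aligned)
24..25  format  (1B, 1-aligned)
25..26  channels  (1B, 1-aligned)
26..27  layer  (1B, 1-aligned)
27..28  -- padding (1B)
28..32  stride  (4B, 4-aligned)
sizeof = 32, alignof = 8
— Meta2 —
0..8  mip_level  (8B, 8-aligned)
8..12  stride  (4B, 4-aligned)
12..18  height  (6B, 2-aligned)
18..20  width  (2B, 2-aligned)
20..25  pitch  (5B, 1-aligned)
25..26  format  (1B, 1-aligned)
26..27  channels  (1B, 1-aligned)
27..28  layer  (1B, 1-aligned)
28..32  -- tail padding (4B)
sizeof = 32, alignof = 8
32 − 32 = 0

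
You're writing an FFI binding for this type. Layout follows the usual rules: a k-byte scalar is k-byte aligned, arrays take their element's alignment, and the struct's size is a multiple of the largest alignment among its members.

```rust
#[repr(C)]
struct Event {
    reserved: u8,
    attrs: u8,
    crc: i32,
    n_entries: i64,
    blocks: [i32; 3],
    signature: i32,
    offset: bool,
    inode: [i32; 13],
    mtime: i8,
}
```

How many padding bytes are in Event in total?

12

reserved at 0 (size 1, align 1) → ends 1
attrs at 1 (size 1, align 1) → ends 2
pad 2 to align 4 for crc
crc at 4 (size 4, align 4) → ends 8
n_entries at 8 (size 8, align 8) → ends 16
blocks at 16 (size 12, align 4) → ends 28
signature at 28 (size 4, align 4) → ends 32
offset at 32 (size 1, align 1) → ends 33
pad 3 to align 4 for inode
inode at 36 (size 52, align 4) → ends 88
mtime at 88 (size 1, align 1) → ends 89
tail pad 7 to reach multiple of 8
total 96 bytes, alignment 8
data bytes 84, size 96 → padding 12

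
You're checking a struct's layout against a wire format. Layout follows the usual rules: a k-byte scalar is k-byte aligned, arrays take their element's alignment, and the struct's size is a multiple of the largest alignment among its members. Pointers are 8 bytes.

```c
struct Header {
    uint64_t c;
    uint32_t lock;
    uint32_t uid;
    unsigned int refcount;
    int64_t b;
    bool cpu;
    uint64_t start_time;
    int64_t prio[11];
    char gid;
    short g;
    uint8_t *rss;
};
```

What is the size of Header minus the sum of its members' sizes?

c at 0 (size 8, align 8) → ends 8
lock at 8 (size 4, align 4) → ends 12
uid at 12 (size 4, align 4) → ends 16
refcount at 16 (size 4, align 4) → ends 20
pad 4 to align 8 for b
b at 24 (size 8, align 8) → ends 32
cpu at 32 (size 1, align 1) → ends 33
pad 7 to align 8 for start_time
start_time at 40 (size 8, align 8) → ends 48
prio at 48 (size 88, align 8) → ends 136
gid at 136 (size 1, align 1) → ends 137
pad 1 to align 2 for g
g at 138 (size 2, align 2) → ends 140
pad 4 to align 8 for rss
rss at 144 (size 8, align 8) → ends 152
total 152 bytes, alignment 8
data bytes 136, size 152 → padding 16

16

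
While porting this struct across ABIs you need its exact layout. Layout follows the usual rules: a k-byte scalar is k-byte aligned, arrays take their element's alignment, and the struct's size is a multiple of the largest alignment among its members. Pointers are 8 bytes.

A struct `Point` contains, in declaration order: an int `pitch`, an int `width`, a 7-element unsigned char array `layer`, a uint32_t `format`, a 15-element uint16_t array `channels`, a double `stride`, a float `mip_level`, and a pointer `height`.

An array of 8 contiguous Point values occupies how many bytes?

@0: pitch [4B, align 4] → 4
@4: width [4B, align 4] → 8
@8: layer [7B, align 1] → 15
+1 pad (align 4)
@16: format [4B, align 4] → 20
@20: channels [30B, align 2] → 50
+6 pad (align 8)
@56: stride [8B, align 8] → 64
@64: mip_level [4B, align 4] → 68
+4 pad (align 8)
@72: height [8B, align 8] → 80
size 80, align 8
array of 8: 8 × 80 = 640

640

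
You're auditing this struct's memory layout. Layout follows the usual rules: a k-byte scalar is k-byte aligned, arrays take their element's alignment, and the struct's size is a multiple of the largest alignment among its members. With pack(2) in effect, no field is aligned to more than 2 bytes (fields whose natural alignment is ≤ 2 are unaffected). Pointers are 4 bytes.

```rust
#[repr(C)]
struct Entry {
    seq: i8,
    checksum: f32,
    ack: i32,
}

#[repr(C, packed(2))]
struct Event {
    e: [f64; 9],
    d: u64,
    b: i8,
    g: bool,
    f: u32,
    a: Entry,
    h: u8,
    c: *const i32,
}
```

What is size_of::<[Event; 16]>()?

1664

Entry: 0..1  seq  (1B, 1-aligned); 1..4  -- padding (3B); 4..8  checksum  (4B, 4-aligned); 8..12  ack  (4B, 4-aligned); sizeof = 12, alignof = 4
0..72  e  (72B, 2-aligned)
72..80  d  (8B, 2-aligned)
80..81  b  (1B, 1-aligned)
81..82  g  (1B, 1-aligned)
82..86  f  (4B, 2-aligned)
86..98  a  (12B, 2-aligned)
98..99  h  (1B, 1-aligned)
99..100  -- padding (1B)
100..104  c  (4B, 2-aligned)
sizeof = 104, alignof = 2
array of 16: 16 × 104 = 1664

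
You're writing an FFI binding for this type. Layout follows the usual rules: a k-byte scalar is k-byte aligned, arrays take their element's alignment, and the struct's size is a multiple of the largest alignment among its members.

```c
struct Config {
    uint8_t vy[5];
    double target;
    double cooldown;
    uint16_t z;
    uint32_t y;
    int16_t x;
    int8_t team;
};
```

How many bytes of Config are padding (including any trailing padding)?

@0: vy [5B, align 1] → 5
+3 pad (align 8)
@8: target [8B, align 8] → 16
@16: cooldown [8B, align 8] → 24
@24: z [2B, align 2] → 26
+2 pad (align 4)
@28: y [4B, align 4] → 32
@32: x [2B, align 2] → 34
@34: team [1B, align 1] → 35
+5 tail pad (align 8)
size 40, align 8
data bytes 30, size 40 → padding 10

10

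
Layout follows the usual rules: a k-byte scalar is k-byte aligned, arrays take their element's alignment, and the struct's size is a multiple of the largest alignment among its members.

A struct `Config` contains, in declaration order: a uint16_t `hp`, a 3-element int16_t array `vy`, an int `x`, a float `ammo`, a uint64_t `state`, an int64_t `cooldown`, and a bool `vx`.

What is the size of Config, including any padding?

40 bytes

0..2  hp  (2B, 2-aligned)
2..8  vy  (6B, 2-aligned)
8..12  x  (4B, 4-aligned)
12..16  ammo  (4B, 4-aligned)
16..24  state  (8B, 8-aligned)
24..32  cooldown  (8B, 8-aligned)
32..33  vx  (1B, 1-aligned)
33..40  -- tail padding (7B)
sizeof = 40, alignof = 8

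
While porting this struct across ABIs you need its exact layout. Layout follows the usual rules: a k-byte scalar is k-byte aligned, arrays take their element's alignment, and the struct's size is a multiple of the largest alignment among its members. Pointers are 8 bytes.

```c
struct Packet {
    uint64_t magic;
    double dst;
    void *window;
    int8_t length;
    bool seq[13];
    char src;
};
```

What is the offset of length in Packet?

24

magic at 0 (size 8, align 8) → ends 8
dst at 8 (size 8, align 8) → ends 16
window at 16 (size 8, align 8) → ends 24
length at 24 (size 1, align 1) → ends 25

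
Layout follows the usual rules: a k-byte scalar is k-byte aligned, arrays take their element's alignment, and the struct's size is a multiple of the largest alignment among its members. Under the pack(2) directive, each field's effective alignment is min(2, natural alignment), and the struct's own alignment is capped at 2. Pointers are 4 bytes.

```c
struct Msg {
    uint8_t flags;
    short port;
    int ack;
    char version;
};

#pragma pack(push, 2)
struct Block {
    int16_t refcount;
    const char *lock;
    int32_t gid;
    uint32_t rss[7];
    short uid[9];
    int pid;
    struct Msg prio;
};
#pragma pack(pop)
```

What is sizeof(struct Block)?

Msg: @0: flags [1B, align 1] → 1; +1 pad (align 2); @2: port [2B, align 2] → 4; @4: ack [4B, align 4] → 8; @8: version [1B, align 1] → 9; +3 tail pad (align 4); size 12, align 4
@0: refcount [2B, align 2] → 2
@2: lock [4B, align 2] → 6
@6: gid [4B, align 2] → 10
@10: rss [28B, align 2] → 38
@38: uid [18B, align 2] → 56
@56: pid [4B, align 2] → 60
@60: prio [12B, align 2] → 72
size 72, align 2

72 bytes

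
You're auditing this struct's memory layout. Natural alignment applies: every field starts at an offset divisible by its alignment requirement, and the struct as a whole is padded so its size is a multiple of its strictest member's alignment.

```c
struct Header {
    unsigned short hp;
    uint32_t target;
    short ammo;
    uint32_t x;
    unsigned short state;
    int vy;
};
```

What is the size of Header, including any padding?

24 bytes

@0: hp [2B, align 2] → 2
+2 pad (align 4)
@4: target [4B, align 4] → 8
@8: ammo [2B, align 2] → 10
+2 pad (align 4)
@12: x [4B, align 4] → 16
@16: state [2B, align 2] → 18
+2 pad (align 4)
@20: vy [4B, align 4] → 24
size 24, align 4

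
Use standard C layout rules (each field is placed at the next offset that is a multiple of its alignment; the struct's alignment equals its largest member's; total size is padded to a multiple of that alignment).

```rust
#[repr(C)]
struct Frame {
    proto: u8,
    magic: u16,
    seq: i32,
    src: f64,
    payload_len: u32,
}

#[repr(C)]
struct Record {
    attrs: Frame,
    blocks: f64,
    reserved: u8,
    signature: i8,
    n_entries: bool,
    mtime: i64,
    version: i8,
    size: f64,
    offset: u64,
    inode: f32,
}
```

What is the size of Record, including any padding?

Frame: proto at 0 (size 1, align 1) → ends 1; pad 1 to align 2 for magic; magic at 2 (size 2, align 2) → ends 4; seq at 4 (size 4, align 4) → ends 8; src at 8 (size 8, align 8) → ends 16; payload_len at 16 (size 4, align 4) → ends 20; tail pad 4 to reach multiple of 8; total 24 bytes, alignment 8
attrs at 0 (size 24, align 8) → ends 24
blocks at 24 (size 8, align 8) → ends 32
reserved at 32 (size 1, align 1) → ends 33
signature at 33 (size 1, align 1) → ends 34
n_entries at 34 (size 1, align 1) → ends 35
pad 5 to align 8 for mtime
mtime at 40 (size 8, align 8) → ends 48
version at 48 (size 1, align 1) → ends 49
pad 7 to align 8 for size
size at 56 (size 8, align 8) → ends 64
offset at 64 (size 8, align 8) → ends 72
inode at 72 (size 4, align 4) → ends 76
tail pad 4 to reach multiple of 8
total 80 bytes, alignment 8

80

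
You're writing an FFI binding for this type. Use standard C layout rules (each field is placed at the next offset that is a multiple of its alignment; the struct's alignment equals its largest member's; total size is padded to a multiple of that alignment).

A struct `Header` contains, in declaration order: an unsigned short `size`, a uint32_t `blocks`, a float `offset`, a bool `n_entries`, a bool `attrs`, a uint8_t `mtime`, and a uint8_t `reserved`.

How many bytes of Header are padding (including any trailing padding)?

2

0..2  size  (2B, 2-aligned)
2..4  -- padding (2B)
4..8  blocks  (4B, 4-aligned)
8..12  offset  (4B, 4-aligned)
12..13  n_entries  (1B, 1-aligned)
13..14  attrs  (1B, 1-aligned)
14..15  mtime  (1B, 1-aligned)
15..16  reserved  (1B, 1-aligned)
sizeof = 16, alignof = 4
data bytes 14, size 16 → padding 2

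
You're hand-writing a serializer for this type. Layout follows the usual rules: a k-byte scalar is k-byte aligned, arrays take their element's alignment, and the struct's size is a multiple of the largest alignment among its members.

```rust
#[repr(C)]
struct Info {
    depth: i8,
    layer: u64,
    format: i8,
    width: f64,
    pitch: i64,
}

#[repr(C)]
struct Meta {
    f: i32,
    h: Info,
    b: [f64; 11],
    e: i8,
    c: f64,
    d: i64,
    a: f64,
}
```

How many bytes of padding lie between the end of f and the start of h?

4

Info: @0: depth [1B, align 1] → 1; +7 pad (align 8); @8: layer [8B, align 8] → 16; @16: format [1B, align 1] → 17; +7 pad (align 8); @24: width [8B, align 8] → 32; @32: pitch [8B, align 8] → 40; size 40, align 8
@0: f [4B, align 4] → 4
+4 pad (align 8)
@8: h [40B, align 8] → 48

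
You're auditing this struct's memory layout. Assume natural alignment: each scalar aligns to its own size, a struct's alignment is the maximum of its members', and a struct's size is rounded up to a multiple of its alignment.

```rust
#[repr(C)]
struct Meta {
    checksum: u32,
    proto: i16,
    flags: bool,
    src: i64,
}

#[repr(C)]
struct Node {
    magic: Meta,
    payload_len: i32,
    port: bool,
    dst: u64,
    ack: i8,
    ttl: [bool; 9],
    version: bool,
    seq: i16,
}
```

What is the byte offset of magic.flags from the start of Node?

6

Meta: checksum at 0 (size 4, align 4) → ends 4; proto at 4 (size 2, align 2) → ends 6; flags at 6 (size 1, align 1) → ends 7; pad 1 to align 8 for src; src at 8 (size 8, align 8) → ends 16; total 16 bytes, alignment 8
magic at 0 (size 16, align 8) → ends 16
within Meta: flags at 6
0 + 6 = 6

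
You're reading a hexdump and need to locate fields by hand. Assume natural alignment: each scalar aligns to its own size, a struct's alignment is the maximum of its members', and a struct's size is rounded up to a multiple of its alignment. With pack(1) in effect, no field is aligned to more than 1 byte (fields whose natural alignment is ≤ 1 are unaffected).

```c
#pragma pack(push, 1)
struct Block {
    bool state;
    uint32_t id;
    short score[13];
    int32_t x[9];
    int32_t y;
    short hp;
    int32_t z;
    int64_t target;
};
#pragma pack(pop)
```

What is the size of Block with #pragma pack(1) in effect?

state at 0 (size 1, align 1) → ends 1
id at 1 (size 4, align 1) → ends 5
score at 5 (size 26, align 1) → ends 31
x at 31 (size 36, align 1) → ends 67
y at 67 (size 4, align 1) → ends 71
hp at 71 (size 2, align 1) → ends 73
z at 73 (size 4, align 1) → ends 77
target at 77 (size 8, align 1) → ends 85
total 85 bytes, alignment 1

85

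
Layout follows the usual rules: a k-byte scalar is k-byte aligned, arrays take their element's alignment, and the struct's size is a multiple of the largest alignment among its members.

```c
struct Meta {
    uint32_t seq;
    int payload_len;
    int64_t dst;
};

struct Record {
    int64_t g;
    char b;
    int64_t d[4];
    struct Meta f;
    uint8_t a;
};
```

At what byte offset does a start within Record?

Meta: seq at 0 (size 4, align 4) → ends 4; payload_len at 4 (size 4, align 4) → ends 8; dst at 8 (size 8, align 8) → ends 16; total 16 bytes, alignment 8
g at 0 (size 8, align 8) → ends 8
b at 8 (size 1, align 1) → ends 9
pad 7 to align 8 for d
d at 16 (size 32, align 8) → ends 48
f at 48 (size 16, align 8) → ends 64
a at 64 (size 1, align 1) → ends 65

64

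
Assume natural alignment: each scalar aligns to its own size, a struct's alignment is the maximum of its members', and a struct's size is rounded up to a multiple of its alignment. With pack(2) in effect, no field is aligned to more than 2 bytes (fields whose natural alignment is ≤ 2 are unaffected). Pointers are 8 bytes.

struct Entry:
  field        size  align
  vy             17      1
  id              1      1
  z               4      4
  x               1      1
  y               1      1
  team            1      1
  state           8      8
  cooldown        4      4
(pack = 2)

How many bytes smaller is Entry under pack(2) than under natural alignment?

natural layout:
  0..17  vy  (17B, 1-aligned)
  17..18  id  (1B, 1-aligned)
  18..20  -- padding (2B)
  20..24  z  (4B, 4-aligned)
  24..25  x  (1B, 1-aligned)
  25..26  y  (1B, 1-aligned)
  26..27  team  (1B, 1-aligned)
  27..32  -- padding (5B)
  32..40  state  (8B, 8-aligned)
  40..44  cooldown  (4B, 4-aligned)
  44..48  -- tail padding (4B)
  sizeof = 48, alignof = 8
packed(2) layout:
  0..17  vy  (17B, 1-aligned)
  17..18  id  (1B, 1-aligned)
  18..22  z  (4B, 2-aligned)
  22..23  x  (1B, 1-aligned)
  23..24  y  (1B, 1-aligned)
  24..25  team  (1B, 1-aligned)
  25..26  -- padding (1B)
  26..34  state  (8B, 2-aligned)
  34..38  cooldown  (4B, 2-aligned)
  sizeof = 38, alignof = 2
48 − 38 = 10

10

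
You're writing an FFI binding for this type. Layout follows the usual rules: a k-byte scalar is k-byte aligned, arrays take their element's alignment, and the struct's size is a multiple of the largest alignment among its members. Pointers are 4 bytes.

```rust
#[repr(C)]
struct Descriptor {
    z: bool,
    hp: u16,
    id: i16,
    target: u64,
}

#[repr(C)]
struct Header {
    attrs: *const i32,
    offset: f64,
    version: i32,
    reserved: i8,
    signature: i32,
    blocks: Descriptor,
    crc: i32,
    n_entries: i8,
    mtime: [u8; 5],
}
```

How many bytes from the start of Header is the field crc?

Descriptor: 0..1  z  (1B, 1-aligned); 1..2  -- padding (1B); 2..4  hp  (2B, 2-aligned); 4..6  id  (2B, 2-aligned); 6..8  -- padding (2B); 8..16  target  (8B, 8-aligned); sizeof = 16, alignof = 8
0..4  attrs  (4B, 4-aligned)
4..8  -- padding (4B)
8..16  offset  (8B, 8-aligned)
16..20  version  (4B, 4-aligned)
20..21  reserved  (1B, 1-aligned)
21..24  -- padding (3B)
24..28  signature  (4B, 4-aligned)
28..32  -- padding (4B)
32..48  blocks  (16B, 8-aligned)
48..52  crc  (4B, 4-aligned)

48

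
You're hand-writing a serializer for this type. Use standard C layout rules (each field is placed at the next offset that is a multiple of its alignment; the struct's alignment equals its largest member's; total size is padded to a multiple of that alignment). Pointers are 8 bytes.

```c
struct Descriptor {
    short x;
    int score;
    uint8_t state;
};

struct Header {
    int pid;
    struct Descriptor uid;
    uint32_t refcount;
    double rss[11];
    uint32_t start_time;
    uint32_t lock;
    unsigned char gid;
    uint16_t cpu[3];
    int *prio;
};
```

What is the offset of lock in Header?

Descriptor: @0: x [2B, align 2] → 2; +2 pad (align 4); @4: score [4B, align 4] → 8; @8: state [1B, align 1] → 9; +3 tail pad (align 4); size 12, align 4
@0: pid [4B, align 4] → 4
@4: uid [12B, align 4] → 16
@16: refcount [4B, align 4] → 20
+4 pad (align 8)
@24: rss [88B, align 8] → 112
@112: start_time [4B, align 4] → 116
@116: lock [4B, align 4] → 120

116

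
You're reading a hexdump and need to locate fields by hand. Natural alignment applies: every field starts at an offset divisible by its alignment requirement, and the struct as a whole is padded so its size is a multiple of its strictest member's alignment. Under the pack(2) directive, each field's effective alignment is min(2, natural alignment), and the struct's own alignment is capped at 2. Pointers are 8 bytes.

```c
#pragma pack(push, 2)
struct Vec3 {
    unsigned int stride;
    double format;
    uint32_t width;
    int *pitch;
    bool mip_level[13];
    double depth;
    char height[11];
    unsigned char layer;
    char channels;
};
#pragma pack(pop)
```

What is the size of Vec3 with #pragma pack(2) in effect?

stride at 0 (size 4, align 2) → ends 4
format at 4 (size 8, align 2) → ends 12
width at 12 (size 4, align 2) → ends 16
pitch at 16 (size 8, align 2) → ends 24
mip_level at 24 (size 13, align 1) → ends 37
pad 1 to align 2 for depth
depth at 38 (size 8, align 2) → ends 46
height at 46 (size 11, align 1) → ends 57
layer at 57 (size 1, align 1) → ends 58
channels at 58 (size 1, align 1) → ends 59
tail pad 1 to reach multiple of 2
total 60 bytes, alignment 2

60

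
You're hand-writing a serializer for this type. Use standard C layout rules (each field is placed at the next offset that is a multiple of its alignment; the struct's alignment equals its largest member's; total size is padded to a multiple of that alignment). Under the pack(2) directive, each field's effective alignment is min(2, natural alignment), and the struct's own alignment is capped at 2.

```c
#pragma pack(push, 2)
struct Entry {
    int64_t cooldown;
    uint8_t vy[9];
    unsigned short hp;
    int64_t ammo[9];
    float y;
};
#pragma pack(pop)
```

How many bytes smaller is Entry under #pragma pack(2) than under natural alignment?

natural layout:
  0..8  cooldown  (8B, 8-aligned)
  8..17  vy  (9B, 1-aligned)
  17..18  -- padding (1B)
  18..20  hp  (2B, 2-aligned)
  20..24  -- padding (4B)
  24..96  ammo  (72B, 8-aligned)
  96..100  y  (4B, 4-aligned)
  100..104  -- tail padding (4B)
  sizeof = 104, alignof = 8
packed(2) layout:
  0..8  cooldown  (8B, 2-aligned)
  8..17  vy  (9B, 1-aligned)
  17..18  -- padding (1B)
  18..20  hp  (2B, 2-aligned)
  20..92  ammo  (72B, 2-aligned)
  92..96  y  (4B, 2-aligned)
  sizeof = 96, alignof = 2
104 − 96 = 8

8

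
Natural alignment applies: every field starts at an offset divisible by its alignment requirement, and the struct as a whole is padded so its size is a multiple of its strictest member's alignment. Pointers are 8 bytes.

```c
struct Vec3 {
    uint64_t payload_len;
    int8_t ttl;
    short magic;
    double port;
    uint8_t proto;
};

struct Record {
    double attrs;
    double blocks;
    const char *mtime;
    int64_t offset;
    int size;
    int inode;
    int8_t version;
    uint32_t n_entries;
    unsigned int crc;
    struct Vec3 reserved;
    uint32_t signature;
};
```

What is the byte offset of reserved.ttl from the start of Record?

64

Vec3: payload_len at 0 (size 8, align 8) → ends 8; ttl at 8 (size 1, align 1) → ends 9; pad 1 to align 2 for magic; magic at 10 (size 2, align 2) → ends 12; pad 4 to align 8 for port; port at 16 (size 8, align 8) → ends 24; proto at 24 (size 1, align 1) → ends 25; tail pad 7 to reach multiple of 8; total 32 bytes, alignment 8
attrs at 0 (size 8, align 8) → ends 8
blocks at 8 (size 8, align 8) → ends 16
mtime at 16 (size 8, align 8) → ends 24
offset at 24 (size 8, align 8) → ends 32
size at 32 (size 4, align 4) → ends 36
inode at 36 (size 4, align 4) → ends 40
version at 40 (size 1, align 1) → ends 41
pad 3 to align 4 for n_entries
n_entries at 44 (size 4, align 4) → ends 48
crc at 48 (size 4, align 4) → ends 52
pad 4 to align 8 for reserved
reserved at 56 (size 32, align 8) → ends 88
within Vec3: ttl at 8
56 + 8 = 64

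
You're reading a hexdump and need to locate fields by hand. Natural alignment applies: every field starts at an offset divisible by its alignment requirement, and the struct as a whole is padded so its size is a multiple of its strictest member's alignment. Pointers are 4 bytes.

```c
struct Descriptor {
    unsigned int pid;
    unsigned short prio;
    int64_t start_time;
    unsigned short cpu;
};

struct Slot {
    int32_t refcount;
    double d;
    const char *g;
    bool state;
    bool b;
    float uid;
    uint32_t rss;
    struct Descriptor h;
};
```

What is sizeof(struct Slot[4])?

224

Descriptor: @0: pid [4B, align 4] → 4; @4: prio [2B, align 2] → 6; +2 pad (align 8); @8: start_time [8B, align 8] → 16; @16: cpu [2B, align 2] → 18; +6 tail pad (align 8); size 24, align 8
@0: refcount [4B, align 4] → 4
+4 pad (align 8)
@8: d [8B, align 8] → 16
@16: g [4B, align 4] → 20
@20: state [1B, align 1] → 21
@21: b [1B, align 1] → 22
+2 pad (align 4)
@24: uid [4B, align 4] → 28
@28: rss [4B, align 4] → 32
@32: h [24B, align 8] → 56
size 56, align 8
array of 4: 4 × 56 = 224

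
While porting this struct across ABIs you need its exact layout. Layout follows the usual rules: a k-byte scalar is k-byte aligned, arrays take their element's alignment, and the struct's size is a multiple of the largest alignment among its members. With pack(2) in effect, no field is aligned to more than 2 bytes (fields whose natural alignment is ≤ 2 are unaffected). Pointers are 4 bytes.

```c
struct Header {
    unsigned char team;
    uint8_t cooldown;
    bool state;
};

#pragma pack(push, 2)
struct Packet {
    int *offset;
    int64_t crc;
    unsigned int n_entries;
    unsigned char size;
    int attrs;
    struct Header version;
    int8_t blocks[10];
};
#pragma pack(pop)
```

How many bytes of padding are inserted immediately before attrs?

Header: team at 0 (size 1, align 1) → ends 1; cooldown at 1 (size 1, align 1) → ends 2; state at 2 (size 1, align 1) → ends 3; total 3 bytes, alignment 1
offset at 0 (size 4, align 2) → ends 4
crc at 4 (size 8, align 2) → ends 12
n_entries at 12 (size 4, align 2) → ends 16
size at 16 (size 1, align 1) → ends 17
pad 1 to align 2 for attrs
attrs at 18 (size 4, align 2) → ends 22

1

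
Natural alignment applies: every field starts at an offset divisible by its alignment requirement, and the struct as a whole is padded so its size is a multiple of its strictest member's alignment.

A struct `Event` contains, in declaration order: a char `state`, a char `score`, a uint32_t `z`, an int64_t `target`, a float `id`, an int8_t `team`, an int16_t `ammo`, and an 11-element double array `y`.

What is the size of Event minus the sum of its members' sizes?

@0: state [1B, align 1] → 1
@1: score [1B, align 1] → 2
+2 pad (align 4)
@4: z [4B, align 4] → 8
@8: target [8B, align 8] → 16
@16: id [4B, align 4] → 20
@20: team [1B, align 1] → 21
+1 pad (align 2)
@22: ammo [2B, align 2] → 24
@24: y [88B, align 8] → 112
size 112, align 8
data bytes 109, size 112 → padding 3

3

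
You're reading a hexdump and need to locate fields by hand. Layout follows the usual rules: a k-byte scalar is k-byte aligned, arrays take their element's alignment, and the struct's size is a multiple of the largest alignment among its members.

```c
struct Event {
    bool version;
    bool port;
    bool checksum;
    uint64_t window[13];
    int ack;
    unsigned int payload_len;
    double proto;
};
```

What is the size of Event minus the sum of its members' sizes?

5

version at 0 (size 1, align 1) → ends 1
port at 1 (size 1, align 1) → ends 2
checksum at 2 (size 1, align 1) → ends 3
pad 5 to align 8 for window
window at 8 (size 104, align 8) → ends 112
ack at 112 (size 4, align 4) → ends 116
payload_len at 116 (size 4, align 4) → ends 120
proto at 120 (size 8, align 8) → ends 128
total 128 bytes, alignment 8
data bytes 123, size 128 → padding 5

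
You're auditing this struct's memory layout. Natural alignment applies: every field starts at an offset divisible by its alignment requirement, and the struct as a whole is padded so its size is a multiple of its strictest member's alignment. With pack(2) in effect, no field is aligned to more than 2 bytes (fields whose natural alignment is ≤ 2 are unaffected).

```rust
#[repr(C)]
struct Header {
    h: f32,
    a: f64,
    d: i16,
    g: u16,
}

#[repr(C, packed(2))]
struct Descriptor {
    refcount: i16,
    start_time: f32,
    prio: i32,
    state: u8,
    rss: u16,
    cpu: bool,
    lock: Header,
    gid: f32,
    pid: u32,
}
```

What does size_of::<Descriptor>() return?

48 bytes

Header: h at 0 (size 4, align 4) → ends 4; pad 4 to align 8 for a; a at 8 (size 8, align 8) → ends 16; d at 16 (size 2, align 2) → ends 18; g at 18 (size 2, align 2) → ends 20; tail pad 4 to reach multiple of 8; total 24 bytes, alignment 8
refcount at 0 (size 2, align 2) → ends 2
start_time at 2 (size 4, align 2) → ends 6
prio at 6 (size 4, align 2) → ends 10
state at 10 (size 1, align 1) → ends 11
pad 1 to align 2 for rss
rss at 12 (size 2, align 2) → ends 14
cpu at 14 (size 1, align 1) → ends 15
pad 1 to align 2 for lock
lock at 16 (size 24, align 2) → ends 40
gid at 40 (size 4, align 2) → ends 44
pid at 44 (size 4, align 2) → ends 48
total 48 bytes, alignment 2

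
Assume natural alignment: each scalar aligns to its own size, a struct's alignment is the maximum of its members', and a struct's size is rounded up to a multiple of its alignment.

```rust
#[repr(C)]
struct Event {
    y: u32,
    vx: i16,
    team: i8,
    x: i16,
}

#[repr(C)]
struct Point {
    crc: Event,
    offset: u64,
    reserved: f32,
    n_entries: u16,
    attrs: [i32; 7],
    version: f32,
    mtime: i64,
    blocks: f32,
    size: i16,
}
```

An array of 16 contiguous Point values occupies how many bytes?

1280

Event: y at 0 (size 4, align 4) → ends 4; vx at 4 (size 2, align 2) → ends 6; team at 6 (size 1, align 1) → ends 7; pad 1 to align 2 for x; x at 8 (size 2, align 2) → ends 10; tail pad 2 to reach multiple of 4; total 12 bytes, alignment 4
crc at 0 (size 12, align 4) → ends 12
pad 4 to align 8 for offset
offset at 16 (size 8, align 8) → ends 24
reserved at 24 (size 4, align 4) → ends 28
n_entries at 28 (size 2, align 2) → ends 30
pad 2 to align 4 for attrs
attrs at 32 (size 28, align 4) → ends 60
version at 60 (size 4, align 4) → ends 64
mtime at 64 (size 8, align 8) → ends 72
blocks at 72 (size 4, align 4) → ends 76
size at 76 (size 2, align 2) → ends 78
tail pad 2 to reach multiple of 8
total 80 bytes, alignment 8
array of 16: 16 × 80 = 1280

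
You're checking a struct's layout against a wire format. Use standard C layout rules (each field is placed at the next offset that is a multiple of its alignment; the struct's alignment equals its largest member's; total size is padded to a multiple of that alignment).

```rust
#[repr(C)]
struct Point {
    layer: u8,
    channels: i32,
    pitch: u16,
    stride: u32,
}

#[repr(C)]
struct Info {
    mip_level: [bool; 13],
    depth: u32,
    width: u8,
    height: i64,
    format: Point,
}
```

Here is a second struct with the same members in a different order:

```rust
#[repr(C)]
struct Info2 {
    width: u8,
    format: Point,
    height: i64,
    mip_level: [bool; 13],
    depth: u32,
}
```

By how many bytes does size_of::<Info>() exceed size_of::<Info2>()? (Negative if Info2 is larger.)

Point: @0: layer [1B, align 1] → 1; +3 pad (align 4); @4: channels [4B, align 4] → 8; @8: pitch [2B, align 2] → 10; +2 pad (align 4); @12: stride [4B, align 4] → 16; size 16, align 4
@0: mip_level [13B, align 1] → 13
+3 pad (align 4)
@16: depth [4B, align 4] → 20
@20: width [1B, align 1] → 21
+3 pad (align 8)
@24: height [8B, align 8] → 32
@32: format [16B, align 4] → 48
size 48, align 8
— Info2 —
@0: width [1B, align 1] → 1
+3 pad (align 4)
@4: format [16B, align 4] → 20
+4 pad (align 8)
@24: height [8B, align 8] → 32
@32: mip_level [13B, align 1] → 45
+3 pad (align 4)
@48: depth [4B, align 4] → 52
+4 tail pad (align 8)
size 56, align 8
48 − 56 = -8

-8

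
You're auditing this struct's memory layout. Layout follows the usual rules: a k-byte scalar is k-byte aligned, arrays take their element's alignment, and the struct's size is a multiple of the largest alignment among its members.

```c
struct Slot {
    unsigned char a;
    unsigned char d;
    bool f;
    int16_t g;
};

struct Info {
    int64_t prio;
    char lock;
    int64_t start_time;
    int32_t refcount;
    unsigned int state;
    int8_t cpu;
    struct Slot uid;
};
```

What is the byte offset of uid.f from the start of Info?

Slot: @0: a [1B, align 1] → 1; @1: d [1B, align 1] → 2; @2: f [1B, align 1] → 3; +1 pad (align 2); @4: g [2B, align 2] → 6; size 6, align 2
@0: prio [8B, align 8] → 8
@8: lock [1B, align 1] → 9
+7 pad (align 8)
@16: start_time [8B, align 8] → 24
@24: refcount [4B, align 4] → 28
@28: state [4B, align 4] → 32
@32: cpu [1B, align 1] → 33
+1 pad (align 2)
@34: uid [6B, align 2] → 40
within Slot: f at 2
34 + 2 = 36

36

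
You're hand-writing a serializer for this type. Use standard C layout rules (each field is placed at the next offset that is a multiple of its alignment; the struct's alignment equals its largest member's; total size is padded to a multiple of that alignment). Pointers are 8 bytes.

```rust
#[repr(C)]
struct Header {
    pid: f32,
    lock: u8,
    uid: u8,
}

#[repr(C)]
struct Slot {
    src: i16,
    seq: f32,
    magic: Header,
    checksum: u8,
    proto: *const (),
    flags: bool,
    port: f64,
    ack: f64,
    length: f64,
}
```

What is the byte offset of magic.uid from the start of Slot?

13

Header: 0..4  pid  (4B, 4-aligned); 4..5  lock  (1B, 1-aligned); 5..6  uid  (1B, 1-aligned); 6..8  -- tail padding (2B); sizeof = 8, alignof = 4
0..2  src  (2B, 2-aligned)
2..4  -- padding (2B)
4..8  seq  (4B, 4-aligned)
8..16  magic  (8B, 4-aligned)
within Header: uid at 5
8 + 5 = 13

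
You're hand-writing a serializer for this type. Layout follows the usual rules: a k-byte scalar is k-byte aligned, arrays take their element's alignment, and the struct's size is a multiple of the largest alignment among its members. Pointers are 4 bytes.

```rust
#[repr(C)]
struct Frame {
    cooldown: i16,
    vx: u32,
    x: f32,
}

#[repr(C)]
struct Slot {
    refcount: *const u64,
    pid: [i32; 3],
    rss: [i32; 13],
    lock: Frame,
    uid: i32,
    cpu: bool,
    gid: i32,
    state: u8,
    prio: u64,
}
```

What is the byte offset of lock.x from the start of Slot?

Frame: cooldown at 0 (size 2, align 2) → ends 2; pad 2 to align 4 for vx; vx at 4 (size 4, align 4) → ends 8; x at 8 (size 4, align 4) → ends 12; total 12 bytes, alignment 4
refcount at 0 (size 4, align 4) → ends 4
pid at 4 (size 12, align 4) → ends 16
rss at 16 (size 52, align 4) → ends 68
lock at 68 (size 12, align 4) → ends 80
within Frame: x at 8
68 + 8 = 76

76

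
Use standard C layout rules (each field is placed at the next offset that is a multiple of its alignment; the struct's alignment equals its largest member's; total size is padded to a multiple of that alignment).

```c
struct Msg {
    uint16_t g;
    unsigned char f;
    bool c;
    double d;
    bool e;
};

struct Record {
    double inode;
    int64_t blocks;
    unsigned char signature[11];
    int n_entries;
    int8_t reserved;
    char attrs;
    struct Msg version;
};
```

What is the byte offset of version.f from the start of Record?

Msg: g at 0 (size 2, align 2) → ends 2; f at 2 (size 1, align 1) → ends 3; c at 3 (size 1, align 1) → ends 4; pad 4 to align 8 for d; d at 8 (size 8, align 8) → ends 16; e at 16 (size 1, align 1) → ends 17; tail pad 7 to reach multiple of 8; total 24 bytes, alignment 8
inode at 0 (size 8, align 8) → ends 8
blocks at 8 (size 8, align 8) → ends 16
signature at 16 (size 11, align 1) → ends 27
pad 1 to align 4 for n_entries
n_entries at 28 (size 4, align 4) → ends 32
reserved at 32 (size 1, align 1) → ends 33
attrs at 33 (size 1, align 1) → ends 34
pad 6 to align 8 for version
version at 40 (size 24, align 8) → ends 64
within Msg: f at 2
40 + 2 = 42

42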